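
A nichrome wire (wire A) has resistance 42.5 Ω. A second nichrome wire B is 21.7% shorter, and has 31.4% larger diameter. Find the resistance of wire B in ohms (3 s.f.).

R ∝ L/d², so R_B/R_A = (1 − 21.7/100) × (1 + 31.4/100)⁻²
= 0.783 × 0.5792 = 0.4535
R_B = 0.4535 × 42.5 = 19.3 Ω

19.3 Ω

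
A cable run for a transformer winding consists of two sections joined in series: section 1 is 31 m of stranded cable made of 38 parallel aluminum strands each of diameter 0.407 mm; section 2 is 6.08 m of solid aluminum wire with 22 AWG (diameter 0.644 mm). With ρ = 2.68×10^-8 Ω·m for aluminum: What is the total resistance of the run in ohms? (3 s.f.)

0.668 Ω

Section 1: A_strand = π(2.0350e-04)² = 1.301e-07 m²; R₁ = ρL/(N·A_s) = (2.68×10^-8)(31)/(38×1.301e-07) = 0.168 Ω
Section 2: A = π(0.644/2 mm)² = π(3.2200e-04 m)² = 3.257e-07 m²
R₂ = (2.68×10^-8)(6.08)/(3.257e-07) = 0.5002 Ω
R = R₁ + R₂ = 0.668 Ω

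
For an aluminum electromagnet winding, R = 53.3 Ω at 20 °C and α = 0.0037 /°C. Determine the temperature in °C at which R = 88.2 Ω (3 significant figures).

R = R₀(1 + α(T − T₀)) ⇒ T = T₀ + (R/R₀ − 1)/α
T = 20 + (88.2/53.3 − 1)/0.0037 = 20 + (0.6548)/0.0037 = 197 °C

197 °C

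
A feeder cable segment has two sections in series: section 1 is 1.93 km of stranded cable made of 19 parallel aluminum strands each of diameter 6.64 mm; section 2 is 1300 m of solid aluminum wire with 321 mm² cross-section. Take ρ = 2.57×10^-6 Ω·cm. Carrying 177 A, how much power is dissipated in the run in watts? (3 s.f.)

ρ = 2.57×10^-6 Ω·cm = 2.57×10^-8 Ω·m
Section 1: A_strand = π(3.3200e-03)² = 3.463e-05 m²; R₁ = ρL/(N·A_s) = (2.57×10^-8)(1930)/(19×3.463e-05) = 0.07539 Ω
Section 2: A = 321 mm² = 3.210e-04 m²
R₂ = (2.57×10^-8)(1300)/(3.210e-04) = 0.1041 Ω
R = R₁ + R₂ = 0.1795 Ω
P = I²R = (177)² × 0.1795 = 5620 W

5620 W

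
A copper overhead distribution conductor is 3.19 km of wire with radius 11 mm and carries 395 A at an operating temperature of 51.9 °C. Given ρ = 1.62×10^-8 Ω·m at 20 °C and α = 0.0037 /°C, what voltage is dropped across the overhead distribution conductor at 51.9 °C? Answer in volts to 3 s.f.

A = πr² = π(1.1000e-02 m)² = 3.801e-04 m²
R₍20₎ = ρL/A = (1.62×10^-8)(3190)/(3.801e-04) = 0.1359 Ω
R₍51.9₎ = R₍20₎(1 + αΔT) = 0.1359 × (1 + 0.0037×31.9) = 0.152 Ω
V = IR = 395 × 0.152 = 60.0 V

60.0 V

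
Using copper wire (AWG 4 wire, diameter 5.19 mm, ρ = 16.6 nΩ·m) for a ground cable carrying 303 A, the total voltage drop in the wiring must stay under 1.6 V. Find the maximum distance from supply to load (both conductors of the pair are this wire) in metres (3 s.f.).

3.36 m

ρ = 16.6 nΩ·m = 1.66×10^-8 Ω·m
A = π(5.19/2 mm)² = π(2.5950e-03 m)² = 2.116e-05 m²
L_max = V_max·A/(2·ρI) = (1.6)(2.116e-05)/(2×1.66×10^-8×303) = 3.36 m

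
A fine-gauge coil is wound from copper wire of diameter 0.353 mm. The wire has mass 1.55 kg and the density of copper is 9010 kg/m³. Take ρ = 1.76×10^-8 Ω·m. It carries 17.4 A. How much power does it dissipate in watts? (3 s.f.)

A = π(d/2)² = π(1.7650e-04 m)² = 9.7868e-08 m²
L = m/(density·A) = 1.55/(9010×9.7868e-08) = 1758 m
R = ρL/A = (1.76×10^-8)(1758)/(9.7868e-08) = 316.1 Ω
P = I²R = (17.4)² × 316.1 = 95700 W

95700 W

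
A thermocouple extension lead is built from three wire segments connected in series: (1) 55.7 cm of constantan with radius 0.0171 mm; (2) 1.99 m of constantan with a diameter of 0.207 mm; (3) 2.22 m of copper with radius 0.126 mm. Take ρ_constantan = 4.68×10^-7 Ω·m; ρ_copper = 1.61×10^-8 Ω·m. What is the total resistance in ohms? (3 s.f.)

312 Ω

Seg 1: A = πr² = π(1.7100e-05 m)² = 9.186e-10 m²
R_1 = (4.68×10^-7)(0.557)/(9.186e-10) = 283.8 Ω
Seg 2: A = π(d/2)² = π(1.0350e-04 m)² = 3.365e-08 m²
R_2 = (4.68×10^-7)(1.99)/(3.365e-08) = 27.67 Ω
Seg 3: A = πr² = π(1.2600e-04 m)² = 4.988e-08 m²
R_3 = (1.61×10^-8)(2.22)/(4.988e-08) = 0.7166 Ω
R_total = R_1 + R_2 + R_3 = 312 Ω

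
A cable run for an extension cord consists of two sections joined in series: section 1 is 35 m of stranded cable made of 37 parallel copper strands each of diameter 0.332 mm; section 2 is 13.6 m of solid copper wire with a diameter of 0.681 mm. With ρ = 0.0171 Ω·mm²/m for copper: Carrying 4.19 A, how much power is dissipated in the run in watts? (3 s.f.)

ρ = 0.0171 Ω·mm²/m = 1.71×10^-8 Ω·m
Section 1: A_strand = π(1.6600e-04)² = 8.657e-08 m²; R₁ = ρL/(N·A_s) = (1.71×10^-8)(35)/(37×8.657e-08) = 0.1869 Ω
Section 2: A = π(d/2)² = π(3.4050e-04 m)² = 3.642e-07 m²
R₂ = (1.71×10^-8)(13.6)/(3.642e-07) = 0.6385 Ω
R = R₁ + R₂ = 0.8253 Ω
P = I²R = (4.19)² × 0.8253 = 14.5 W

14.5 W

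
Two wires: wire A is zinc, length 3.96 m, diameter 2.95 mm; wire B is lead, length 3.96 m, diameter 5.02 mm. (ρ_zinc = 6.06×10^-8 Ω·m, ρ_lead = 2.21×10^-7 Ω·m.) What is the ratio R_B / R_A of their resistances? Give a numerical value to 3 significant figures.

R ∝ ρL/d², so R_B/R_A = (ρ_B/ρ_A) × (d_A/d_B)²
= (2.21×10^-7/6.06×10^-8) × (2.95/5.02)² = 1.26

1.26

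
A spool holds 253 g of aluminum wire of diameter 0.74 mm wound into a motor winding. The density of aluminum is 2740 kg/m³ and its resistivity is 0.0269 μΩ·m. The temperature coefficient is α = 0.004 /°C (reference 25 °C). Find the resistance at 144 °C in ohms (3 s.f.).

19.8 Ω

ρ = 0.0269 μΩ·m = 2.69×10^-8 Ω·m
A = π(d/2)² = π(3.7000e-04 m)² = 4.3008e-07 m²
L = m/(density·A) = 0.253/(2740×4.3008e-07) = 214.7 m
R = ρL/A = (2.69×10^-8)(214.7)/(4.3008e-07) = 13.43 Ω
R(144 °C) = 13.43 × (1 + 0.004×119) = 19.8 Ω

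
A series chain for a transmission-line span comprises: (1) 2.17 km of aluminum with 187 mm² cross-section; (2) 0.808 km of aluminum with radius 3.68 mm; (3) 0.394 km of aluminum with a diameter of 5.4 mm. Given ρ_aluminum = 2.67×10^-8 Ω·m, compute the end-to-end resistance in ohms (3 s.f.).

Seg 1: A = 187 mm² = 1.870e-04 m²
R_1 = (2.67×10^-8)(2170)/(1.870e-04) = 0.3098 Ω
Seg 2: A = πr² = π(3.6800e-03 m)² = 4.254e-05 m²
R_2 = (2.67×10^-8)(808)/(4.254e-05) = 0.5071 Ω
Seg 3: A = π(d/2)² = π(2.7000e-03 m)² = 2.290e-05 m²
R_3 = (2.67×10^-8)(394)/(2.290e-05) = 0.4593 Ω
R_total = R_1 + R_2 + R_3 = 1.28 Ω

1.28 Ω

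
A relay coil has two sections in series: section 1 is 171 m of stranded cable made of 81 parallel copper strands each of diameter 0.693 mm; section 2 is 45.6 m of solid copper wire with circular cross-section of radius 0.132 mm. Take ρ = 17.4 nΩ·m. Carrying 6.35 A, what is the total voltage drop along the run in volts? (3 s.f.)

ρ = 17.4 nΩ·m = 1.74×10^-8 Ω·m
Section 1: A_strand = π(3.4650e-04)² = 3.772e-07 m²; R₁ = ρL/(N·A_s) = (1.74×10^-8)(171)/(81×3.772e-07) = 0.09739 Ω
Section 2: A = πr² = π(1.3200e-04 m)² = 5.474e-08 m²
R₂ = (1.74×10^-8)(45.6)/(5.474e-08) = 14.49 Ω
R = R₁ + R₂ = 14.59 Ω
V = IR = 6.35 × 14.59 = 92.7 V

92.7 V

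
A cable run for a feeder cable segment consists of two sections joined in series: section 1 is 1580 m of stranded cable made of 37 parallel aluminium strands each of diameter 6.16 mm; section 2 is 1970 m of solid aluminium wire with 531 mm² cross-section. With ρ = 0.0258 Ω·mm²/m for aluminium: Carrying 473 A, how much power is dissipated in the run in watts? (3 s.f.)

ρ = 0.0258 Ω·mm²/m = 2.58×10^-8 Ω·m
Section 1: A_strand = π(3.0800e-03)² = 2.980e-05 m²; R₁ = ρL/(N·A_s) = (2.58×10^-8)(1580)/(37×2.980e-05) = 0.03697 Ω
Section 2: A = 531 mm² = 5.310e-04 m²
R₂ = (2.58×10^-8)(1970)/(5.310e-04) = 0.09572 Ω
R = R₁ + R₂ = 0.1327 Ω
P = I²R = (473)² × 0.1327 = 29700 W

29700 W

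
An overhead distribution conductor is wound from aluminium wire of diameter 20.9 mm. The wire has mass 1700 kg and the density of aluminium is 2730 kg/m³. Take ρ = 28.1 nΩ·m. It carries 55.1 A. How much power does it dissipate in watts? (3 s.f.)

ρ = 28.1 nΩ·m = 2.81×10^-8 Ω·m
A = π(d/2)² = π(1.0450e-02 m)² = 3.4307e-04 m²
L = m/(density·A) = 1700/(2730×3.4307e-04) = 1815 m
R = ρL/A = (2.81×10^-8)(1815)/(3.4307e-04) = 0.1487 Ω
P = I²R = (55.1)² × 0.1487 = 451 W

451 W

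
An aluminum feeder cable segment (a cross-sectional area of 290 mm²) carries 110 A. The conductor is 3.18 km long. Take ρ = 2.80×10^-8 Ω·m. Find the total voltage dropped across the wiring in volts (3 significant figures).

33.8 V

A = 290 mm² = 2.900e-04 m²
R = ρL/A = (2.80×10^-8)(3180)/(2.900e-04) = 0.307 Ω
V = IR = 110 × 0.307 = 33.8 V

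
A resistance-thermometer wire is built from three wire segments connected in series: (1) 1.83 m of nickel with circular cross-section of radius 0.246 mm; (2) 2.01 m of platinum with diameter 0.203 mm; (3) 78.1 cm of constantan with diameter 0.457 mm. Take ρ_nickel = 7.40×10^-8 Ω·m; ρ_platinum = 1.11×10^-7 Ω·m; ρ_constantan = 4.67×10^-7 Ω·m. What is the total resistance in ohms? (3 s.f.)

9.83 Ω

Seg 1: A = πr² = π(2.4600e-04 m)² = 1.901e-07 m²
R_1 = (7.40×10^-8)(1.83)/(1.901e-07) = 0.7123 Ω
Seg 2: A = π(d/2)² = π(1.0150e-04 m)² = 3.237e-08 m²
R_2 = (1.11×10^-7)(2.01)/(3.237e-08) = 6.893 Ω
Seg 3: A = π(d/2)² = π(2.2850e-04 m)² = 1.640e-07 m²
R_3 = (4.67×10^-7)(0.781)/(1.640e-07) = 2.224 Ω
R_total = R_1 + R_2 + R_3 = 9.83 Ω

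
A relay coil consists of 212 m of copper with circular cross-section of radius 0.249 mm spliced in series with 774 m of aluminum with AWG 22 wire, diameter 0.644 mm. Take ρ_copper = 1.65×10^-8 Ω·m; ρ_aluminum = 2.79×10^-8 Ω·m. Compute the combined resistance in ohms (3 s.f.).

84.3 Ω

Segment 1: A = πr² = π(2.4900e-04 m)² = 1.948e-07 m²
R₁ = ρL/A = (1.65×10^-8)(212)/(1.948e-07) = 17.96 Ω
Segment 2: A = π(0.644/2 mm)² = π(3.2200e-04 m)² = 3.257e-07 m²
R₂ = (2.79×10^-8)(774)/(3.257e-07) = 66.3 Ω
R = R₁ + R₂ = 84.3 Ω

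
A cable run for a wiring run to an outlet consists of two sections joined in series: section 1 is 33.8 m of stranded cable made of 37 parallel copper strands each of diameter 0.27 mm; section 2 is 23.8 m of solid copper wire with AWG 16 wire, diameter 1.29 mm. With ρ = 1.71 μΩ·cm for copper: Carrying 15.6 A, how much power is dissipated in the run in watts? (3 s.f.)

ρ = 1.71 μΩ·cm = 1.71×10^-8 Ω·m
Section 1: A_strand = π(1.3500e-04)² = 5.726e-08 m²; R₁ = ρL/(N·A_s) = (1.71×10^-8)(33.8)/(37×5.726e-08) = 0.2728 Ω
Section 2: A = π(1.29/2 mm)² = π(6.4500e-04 m)² = 1.307e-06 m²
R₂ = (1.71×10^-8)(23.8)/(1.307e-06) = 0.3114 Ω
R = R₁ + R₂ = 0.5842 Ω
P = I²R = (15.6)² × 0.5842 = 142 W

142 W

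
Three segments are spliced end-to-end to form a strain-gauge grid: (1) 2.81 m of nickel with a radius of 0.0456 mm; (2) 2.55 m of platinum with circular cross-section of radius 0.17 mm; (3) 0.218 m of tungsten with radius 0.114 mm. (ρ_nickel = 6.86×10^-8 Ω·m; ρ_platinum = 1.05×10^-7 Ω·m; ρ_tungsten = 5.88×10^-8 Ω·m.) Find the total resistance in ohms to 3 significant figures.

Seg 1: A = πr² = π(4.5600e-05 m)² = 6.533e-09 m²
R_1 = (6.86×10^-8)(2.81)/(6.533e-09) = 29.51 Ω
Seg 2: A = πr² = π(1.7000e-04 m)² = 9.079e-08 m²
R_2 = (1.05×10^-7)(2.55)/(9.079e-08) = 2.949 Ω
Seg 3: A = πr² = π(1.1400e-04 m)² = 4.083e-08 m²
R_3 = (5.88×10^-8)(0.218)/(4.083e-08) = 0.314 Ω
R_total = R_1 + R_2 + R_3 = 32.8 Ω

32.8 Ω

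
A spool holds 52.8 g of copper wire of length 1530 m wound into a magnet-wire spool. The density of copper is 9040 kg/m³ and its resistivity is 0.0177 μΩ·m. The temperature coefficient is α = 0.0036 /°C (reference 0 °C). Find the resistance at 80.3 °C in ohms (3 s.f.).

ρ = 0.0177 μΩ·m = 1.77×10^-8 Ω·m
A = m/(density·L) = 0.0528/(9040×1530) = 3.8175e-09 m²
R = ρL/A = (1.77×10^-8)(1530)/(3.8175e-09) = 7094 Ω
R(80.3 °C) = 7094 × (1 + 0.0036×80.3) = 9140 Ω

9140 Ω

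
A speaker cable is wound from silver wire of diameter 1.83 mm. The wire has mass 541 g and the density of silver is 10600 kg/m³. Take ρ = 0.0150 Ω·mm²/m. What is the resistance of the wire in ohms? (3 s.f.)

0.111 Ω

ρ = 0.0150 Ω·mm²/m = 1.50×10^-8 Ω·m
A = π(d/2)² = π(9.1500e-04 m)² = 2.6302e-06 m²
L = m/(density·A) = 0.541/(10600×2.6302e-06) = 19.4 m
R = ρL/A = (1.50×10^-8)(19.4)/(2.6302e-06) = 0.111 Ω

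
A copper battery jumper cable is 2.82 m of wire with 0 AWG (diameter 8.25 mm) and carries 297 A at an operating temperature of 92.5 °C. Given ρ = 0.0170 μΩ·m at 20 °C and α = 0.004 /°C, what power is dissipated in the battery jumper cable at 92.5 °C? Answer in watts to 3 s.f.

ρ = 0.0170 μΩ·m = 1.70×10^-8 Ω·m
A = π(8.25/2 mm)² = π(4.1250e-03 m)² = 5.346e-05 m²
R₍20₎ = ρL/A = (1.70×10^-8)(2.82)/(5.346e-05) = 8.968×10^-4 Ω
R₍92.5₎ = R₍20₎(1 + αΔT) = 8.968×10^-4 × (1 + 0.004×72.5) = 0.001157 Ω
P = I²R = (297)² × 0.001157 = 102 W

102 W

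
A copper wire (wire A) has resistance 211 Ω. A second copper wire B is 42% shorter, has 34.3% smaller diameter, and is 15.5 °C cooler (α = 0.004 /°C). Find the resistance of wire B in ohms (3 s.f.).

R ∝ ρL/d² with ρ ∝ (1+αΔT), so R_B/R_A = (1 − 42/100) × (1 − 34.3/100)⁻² × (1 − 0.004×15.5)
= 0.58 × 2.317 × 0.938 = 1.26
R_B = 1.26 × 211 = 266 Ω

266 Ω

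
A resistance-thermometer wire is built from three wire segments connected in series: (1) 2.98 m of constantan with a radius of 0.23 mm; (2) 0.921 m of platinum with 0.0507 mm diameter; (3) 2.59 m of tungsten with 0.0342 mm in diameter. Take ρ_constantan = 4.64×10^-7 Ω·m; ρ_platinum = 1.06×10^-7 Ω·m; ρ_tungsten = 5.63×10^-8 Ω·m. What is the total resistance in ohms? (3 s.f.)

215 Ω

Seg 1: A = πr² = π(2.3000e-04 m)² = 1.662e-07 m²
R_1 = (4.64×10^-7)(2.98)/(1.662e-07) = 8.32 Ω
Seg 2: A = π(d/2)² = π(2.5350e-05 m)² = 2.019e-09 m²
R_2 = (1.06×10^-7)(0.921)/(2.019e-09) = 48.36 Ω
Seg 3: A = π(d/2)² = π(1.7100e-05 m)² = 9.186e-10 m²
R_3 = (5.63×10^-8)(2.59)/(9.186e-10) = 158.7 Ω
R_total = R_1 + R_2 + R_3 = 215 Ω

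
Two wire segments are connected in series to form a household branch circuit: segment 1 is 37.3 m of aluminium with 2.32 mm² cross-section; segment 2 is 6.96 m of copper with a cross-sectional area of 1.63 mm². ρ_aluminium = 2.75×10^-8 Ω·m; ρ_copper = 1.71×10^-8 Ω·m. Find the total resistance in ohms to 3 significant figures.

0.515 Ω

Segment 1: A = 2.32 mm² = 2.320e-06 m²
R₁ = ρL/A = (2.75×10^-8)(37.3)/(2.320e-06) = 0.4421 Ω
Segment 2: A = 1.63 mm² = 1.630e-06 m²
R₂ = (1.71×10^-8)(6.96)/(1.630e-06) = 0.07302 Ω
R = R₁ + R₂ = 0.515 Ω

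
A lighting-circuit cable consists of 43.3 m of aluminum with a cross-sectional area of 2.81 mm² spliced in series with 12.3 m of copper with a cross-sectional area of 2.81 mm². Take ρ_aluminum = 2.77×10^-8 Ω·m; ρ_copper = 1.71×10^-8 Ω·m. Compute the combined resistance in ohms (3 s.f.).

Segment 1: A = 2.81 mm² = 2.810e-06 m²
R₁ = ρL/A = (2.77×10^-8)(43.3)/(2.810e-06) = 0.4268 Ω
R₂ = (1.71×10^-8)(12.3)/(2.810e-06) = 0.07485 Ω
R = R₁ + R₂ = 0.502 Ω

0.502 Ω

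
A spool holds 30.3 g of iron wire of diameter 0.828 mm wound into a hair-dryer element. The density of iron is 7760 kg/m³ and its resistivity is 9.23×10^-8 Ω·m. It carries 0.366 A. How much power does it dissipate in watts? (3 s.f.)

A = π(d/2)² = π(4.1400e-04 m)² = 5.3846e-07 m²
L = m/(density·A) = 0.0303/(7760×5.3846e-07) = 7.252 m
R = ρL/A = (9.23×10^-8)(7.252)/(5.3846e-07) = 1.243 Ω
P = I²R = (0.366)² × 1.243 = 0.167 W

0.167 W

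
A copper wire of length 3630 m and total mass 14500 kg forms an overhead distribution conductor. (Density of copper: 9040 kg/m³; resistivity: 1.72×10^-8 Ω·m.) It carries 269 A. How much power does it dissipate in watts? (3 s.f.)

A = m/(density·L) = 14500/(9040×3630) = 4.4187e-04 m²
R = ρL/A = (1.72×10^-8)(3630)/(4.4187e-04) = 0.1413 Ω
P = I²R = (269)² × 0.1413 = 10200 W

10200 W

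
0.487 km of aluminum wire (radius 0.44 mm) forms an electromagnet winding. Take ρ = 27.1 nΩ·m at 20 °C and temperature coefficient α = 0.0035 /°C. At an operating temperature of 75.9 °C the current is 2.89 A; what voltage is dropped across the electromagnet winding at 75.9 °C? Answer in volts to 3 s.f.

ρ = 27.1 nΩ·m = 2.71×10^-8 Ω·m
A = πr² = π(4.4000e-04 m)² = 6.082e-07 m²
R₍20₎ = ρL/A = (2.71×10^-8)(487)/(6.082e-07) = 21.7 Ω
R₍75.9₎ = R₍20₎(1 + αΔT) = 21.7 × (1 + 0.0035×55.9) = 25.94 Ω
V = IR = 2.89 × 25.94 = 75.0 V

75.0 V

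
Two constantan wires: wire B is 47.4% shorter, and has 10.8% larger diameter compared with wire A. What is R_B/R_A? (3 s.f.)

0.428

R ∝ L/d², so R_B/R_A = (1 − 47.4/100) × (1 + 10.8/100)⁻²
= 0.526 × 0.8146 = 0.428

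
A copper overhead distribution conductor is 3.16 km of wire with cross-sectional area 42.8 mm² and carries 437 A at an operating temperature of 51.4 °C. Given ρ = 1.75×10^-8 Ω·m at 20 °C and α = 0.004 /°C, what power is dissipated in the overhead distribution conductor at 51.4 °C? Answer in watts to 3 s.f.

A = 42.8 mm² = 4.280e-05 m²
R₍20₎ = ρL/A = (1.75×10^-8)(3160)/(4.280e-05) = 1.292 Ω
R₍51.4₎ = R₍20₎(1 + αΔT) = 1.292 × (1 + 0.004×31.4) = 1.454 Ω
P = I²R = (437)² × 1.454 = 2.78×10^5 W

2.78×10^5 W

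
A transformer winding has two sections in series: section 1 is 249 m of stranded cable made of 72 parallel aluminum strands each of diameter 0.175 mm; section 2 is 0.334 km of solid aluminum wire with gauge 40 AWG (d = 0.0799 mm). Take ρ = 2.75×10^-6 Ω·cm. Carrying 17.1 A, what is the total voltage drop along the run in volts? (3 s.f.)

ρ = 2.75×10^-6 Ω·cm = 2.75×10^-8 Ω·m
Section 1: A_strand = π(8.7500e-05)² = 2.405e-08 m²; R₁ = ρL/(N·A_s) = (2.75×10^-8)(249)/(72×2.405e-08) = 3.954 Ω
Section 2: A = π(0.0799/2 mm)² = π(3.9950e-05 m)² = 5.014e-09 m²
R₂ = (2.75×10^-8)(334)/(5.014e-09) = 1832 Ω
R = R₁ + R₂ = 1836 Ω
V = IR = 17.1 × 1836 = 31400 V

31400 V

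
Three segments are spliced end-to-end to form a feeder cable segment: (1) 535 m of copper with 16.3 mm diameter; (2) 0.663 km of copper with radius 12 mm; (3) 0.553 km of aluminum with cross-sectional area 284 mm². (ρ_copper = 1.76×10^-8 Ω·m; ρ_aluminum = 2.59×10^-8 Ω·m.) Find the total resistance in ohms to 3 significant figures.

0.121 Ω

Seg 1: A = π(d/2)² = π(8.1500e-03 m)² = 2.087e-04 m²
R_1 = (1.76×10^-8)(535)/(2.087e-04) = 0.04512 Ω
Seg 2: A = πr² = π(1.2000e-02 m)² = 4.524e-04 m²
R_2 = (1.76×10^-8)(663)/(4.524e-04) = 0.02579 Ω
Seg 3: A = 284 mm² = 2.840e-04 m²
R_3 = (2.59×10^-8)(553)/(2.840e-04) = 0.05043 Ω
R_total = R_1 + R_2 + R_3 = 0.121 Ω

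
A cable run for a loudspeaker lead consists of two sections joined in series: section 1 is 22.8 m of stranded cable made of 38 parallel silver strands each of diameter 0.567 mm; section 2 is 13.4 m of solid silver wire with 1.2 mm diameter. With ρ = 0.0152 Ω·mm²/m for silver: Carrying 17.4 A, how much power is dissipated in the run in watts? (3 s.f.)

ρ = 0.0152 Ω·mm²/m = 1.52×10^-8 Ω·m
Section 1: A_strand = π(2.8350e-04)² = 2.525e-07 m²; R₁ = ρL/(N·A_s) = (1.52×10^-8)(22.8)/(38×2.525e-07) = 0.03612 Ω
Section 2: A = π(d/2)² = π(6.0000e-04 m)² = 1.131e-06 m²
R₂ = (1.52×10^-8)(13.4)/(1.131e-06) = 0.1801 Ω
R = R₁ + R₂ = 0.2162 Ω
P = I²R = (17.4)² × 0.2162 = 65.5 W

65.5 W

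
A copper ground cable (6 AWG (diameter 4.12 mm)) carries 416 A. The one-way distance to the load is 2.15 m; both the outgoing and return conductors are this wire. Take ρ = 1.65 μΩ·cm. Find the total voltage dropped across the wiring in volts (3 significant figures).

ρ = 1.65 μΩ·cm = 1.65×10^-8 Ω·m
A = π(4.12/2 mm)² = π(2.0600e-03 m)² = 1.333e-05 m²
Total conductor length (both ways) L = 2 × 2.15 = 4.3 m
R = ρL/A = (1.65×10^-8)(4.3)/(1.333e-05) = 0.005322 Ω
V = IR = 416 × 0.005322 = 2.21 V

2.21 V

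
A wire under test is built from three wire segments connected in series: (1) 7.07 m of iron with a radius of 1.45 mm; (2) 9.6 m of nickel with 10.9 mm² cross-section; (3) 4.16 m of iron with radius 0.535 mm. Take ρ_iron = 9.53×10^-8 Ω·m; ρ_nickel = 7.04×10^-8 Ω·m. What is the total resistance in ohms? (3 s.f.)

Seg 1: A = πr² = π(1.4500e-03 m)² = 6.605e-06 m²
R_1 = (9.53×10^-8)(7.07)/(6.605e-06) = 0.102 Ω
Seg 2: A = 10.9 mm² = 1.090e-05 m²
R_2 = (7.04×10^-8)(9.6)/(1.090e-05) = 0.062 Ω
Seg 3: A = πr² = π(5.3500e-04 m)² = 8.992e-07 m²
R_3 = (9.53×10^-8)(4.16)/(8.992e-07) = 0.4409 Ω
R_total = R_1 + R_2 + R_3 = 0.605 Ω

0.605 Ω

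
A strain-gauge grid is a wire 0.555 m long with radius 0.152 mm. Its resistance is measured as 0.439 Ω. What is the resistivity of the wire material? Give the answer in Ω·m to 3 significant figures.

5.74×10^-8 Ω·m

A = πr² = π(1.5200e-04 m)² = 7.258e-08 m²
ρ = RA/L = (0.439)(7.258e-08)/(0.555) = 5.74×10^-8 Ω·m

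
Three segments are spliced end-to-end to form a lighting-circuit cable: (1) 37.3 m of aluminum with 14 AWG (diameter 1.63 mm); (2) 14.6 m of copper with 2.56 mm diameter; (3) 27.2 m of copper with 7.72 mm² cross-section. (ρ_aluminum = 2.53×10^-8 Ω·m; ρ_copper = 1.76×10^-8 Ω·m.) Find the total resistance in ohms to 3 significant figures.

Seg 1: A = π(1.63/2 mm)² = π(8.1500e-04 m)² = 2.087e-06 m²
R_1 = (2.53×10^-8)(37.3)/(2.087e-06) = 0.4522 Ω
Seg 2: A = π(d/2)² = π(1.2800e-03 m)² = 5.147e-06 m²
R_2 = (1.76×10^-8)(14.6)/(5.147e-06) = 0.04992 Ω
Seg 3: A = 7.72 mm² = 7.720e-06 m²
R_3 = (1.76×10^-8)(27.2)/(7.720e-06) = 0.06201 Ω
R_total = R_1 + R_2 + R_3 = 0.564 Ω

0.564 Ω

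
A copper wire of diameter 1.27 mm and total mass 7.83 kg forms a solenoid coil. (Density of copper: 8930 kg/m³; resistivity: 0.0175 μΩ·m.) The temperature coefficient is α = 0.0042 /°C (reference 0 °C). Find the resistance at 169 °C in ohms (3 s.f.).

ρ = 0.0175 μΩ·m = 1.75×10^-8 Ω·m
A = π(d/2)² = π(6.3500e-04 m)² = 1.2668e-06 m²
L = m/(density·A) = 7.83/(8930×1.2668e-06) = 692.2 m
R = ρL/A = (1.75×10^-8)(692.2)/(1.2668e-06) = 9.562 Ω
R(169 °C) = 9.562 × (1 + 0.0042×169) = 16.3 Ω

16.3 Ω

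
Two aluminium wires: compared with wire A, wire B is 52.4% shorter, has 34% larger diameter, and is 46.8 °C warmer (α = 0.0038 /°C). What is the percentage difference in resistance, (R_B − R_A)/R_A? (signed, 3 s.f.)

R ∝ ρL/d² with ρ ∝ (1+αΔT), so R_B/R_A = (1 − 52.4/100) × (1 + 34/100)⁻² × (1 + 0.0038×46.8)
= 0.476 × 0.5569 × 1.178 = 0.3122
(R_B − R_A)/R_A = 0.3122 − 1 = -68.8%

-68.8%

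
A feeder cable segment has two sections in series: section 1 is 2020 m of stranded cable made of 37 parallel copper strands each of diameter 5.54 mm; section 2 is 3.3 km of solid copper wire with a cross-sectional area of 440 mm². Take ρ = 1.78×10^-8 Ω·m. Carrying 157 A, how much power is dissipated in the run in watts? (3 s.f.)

Section 1: A_strand = π(2.7700e-03)² = 2.411e-05 m²; R₁ = ρL/(N·A_s) = (1.78×10^-8)(2020)/(37×2.411e-05) = 0.04031 Ω
Section 2: A = 440 mm² = 4.400e-04 m²
R₂ = (1.78×10^-8)(3300)/(4.400e-04) = 0.1335 Ω
R = R₁ + R₂ = 0.1738 Ω
P = I²R = (157)² × 0.1738 = 4280 W

4280 W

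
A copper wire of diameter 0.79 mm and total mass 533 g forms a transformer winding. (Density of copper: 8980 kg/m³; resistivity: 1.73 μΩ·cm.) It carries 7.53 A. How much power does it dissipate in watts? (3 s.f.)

242 W

ρ = 1.73 μΩ·cm = 1.73×10^-8 Ω·m
A = π(d/2)² = π(3.9500e-04 m)² = 4.9017e-07 m²
L = m/(density·A) = 0.533/(8980×4.9017e-07) = 121.1 m
R = ρL/A = (1.73×10^-8)(121.1)/(4.9017e-07) = 4.274 Ω
P = I²R = (7.53)² × 4.274 = 242 W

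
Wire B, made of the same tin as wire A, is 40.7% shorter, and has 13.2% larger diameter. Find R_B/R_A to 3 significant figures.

R ∝ L/d², so R_B/R_A = (1 − 40.7/100) × (1 + 13.2/100)⁻²
= 0.593 × 0.7804 = 0.463

0.463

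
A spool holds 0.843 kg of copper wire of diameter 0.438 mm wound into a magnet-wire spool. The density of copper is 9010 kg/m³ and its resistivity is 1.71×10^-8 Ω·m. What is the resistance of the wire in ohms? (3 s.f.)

A = π(d/2)² = π(2.1900e-04 m)² = 1.5067e-07 m²
L = m/(density·A) = 0.843/(9010×1.5067e-07) = 621 m
R = ρL/A = (1.71×10^-8)(621)/(1.5067e-07) = 70.5 Ω

70.5 Ω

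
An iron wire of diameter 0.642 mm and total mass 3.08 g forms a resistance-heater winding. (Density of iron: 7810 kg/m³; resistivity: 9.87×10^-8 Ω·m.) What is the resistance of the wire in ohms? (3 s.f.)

0.371 Ω

A = π(d/2)² = π(3.2100e-04 m)² = 3.2371e-07 m²
L = m/(density·A) = 0.00308/(7810×3.2371e-07) = 1.218 m
R = ρL/A = (9.87×10^-8)(1.218)/(3.2371e-07) = 0.371 Ω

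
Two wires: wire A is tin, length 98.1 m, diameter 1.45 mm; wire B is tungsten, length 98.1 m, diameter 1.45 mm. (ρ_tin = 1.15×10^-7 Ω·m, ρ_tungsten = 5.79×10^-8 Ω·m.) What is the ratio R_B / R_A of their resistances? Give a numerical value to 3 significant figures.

R ∝ ρL/d², so R_B/R_A = (ρ_B/ρ_A)
= (5.79×10^-8/1.15×10^-7) = 0.503

0.503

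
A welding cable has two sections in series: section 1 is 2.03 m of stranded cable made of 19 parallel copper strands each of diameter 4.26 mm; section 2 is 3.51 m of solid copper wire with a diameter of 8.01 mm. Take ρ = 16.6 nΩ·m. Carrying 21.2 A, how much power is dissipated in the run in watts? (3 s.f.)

0.576 W

ρ = 16.6 nΩ·m = 1.66×10^-8 Ω·m
Section 1: A_strand = π(2.1300e-03)² = 1.425e-05 m²; R₁ = ρL/(N·A_s) = (1.66×10^-8)(2.03)/(19×1.425e-05) = 1.244×10^-4 Ω
Section 2: A = π(d/2)² = π(4.0050e-03 m)² = 5.039e-05 m²
R₂ = (1.66×10^-8)(3.51)/(5.039e-05) = 0.001156 Ω
R = R₁ + R₂ = 0.001281 Ω
P = I²R = (21.2)² × 0.001281 = 0.576 W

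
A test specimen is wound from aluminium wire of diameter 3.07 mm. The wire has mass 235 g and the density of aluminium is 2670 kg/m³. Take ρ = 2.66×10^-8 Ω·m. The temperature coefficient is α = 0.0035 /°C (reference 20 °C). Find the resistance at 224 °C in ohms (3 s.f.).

0.0732 Ω

A = π(d/2)² = π(1.5350e-03 m)² = 7.4023e-06 m²
L = m/(density·A) = 0.235/(2670×7.4023e-06) = 11.89 m
R = ρL/A = (2.66×10^-8)(11.89)/(7.4023e-06) = 0.04273 Ω
R(224 °C) = 0.04273 × (1 + 0.0035×204) = 0.0732 Ω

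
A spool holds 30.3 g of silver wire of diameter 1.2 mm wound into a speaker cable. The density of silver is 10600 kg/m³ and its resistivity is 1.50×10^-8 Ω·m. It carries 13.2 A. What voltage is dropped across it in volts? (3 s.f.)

0.442 V

A = π(d/2)² = π(6.0000e-04 m)² = 1.1310e-06 m²
L = m/(density·A) = 0.0303/(10600×1.1310e-06) = 2.527 m
R = ρL/A = (1.50×10^-8)(2.527)/(1.1310e-06) = 0.03352 Ω
V = IR = 13.2 × 0.03352 = 0.442 V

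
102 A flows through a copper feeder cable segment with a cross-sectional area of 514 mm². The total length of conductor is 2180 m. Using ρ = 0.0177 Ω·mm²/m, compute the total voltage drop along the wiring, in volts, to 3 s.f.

7.66 V

ρ = 0.0177 Ω·mm²/m = 1.77×10^-8 Ω·m
A = 514 mm² = 5.140e-04 m²
R = ρL/A = (1.77×10^-8)(2180)/(5.140e-04) = 0.07507 Ω
V = IR = 102 × 0.07507 = 7.66 V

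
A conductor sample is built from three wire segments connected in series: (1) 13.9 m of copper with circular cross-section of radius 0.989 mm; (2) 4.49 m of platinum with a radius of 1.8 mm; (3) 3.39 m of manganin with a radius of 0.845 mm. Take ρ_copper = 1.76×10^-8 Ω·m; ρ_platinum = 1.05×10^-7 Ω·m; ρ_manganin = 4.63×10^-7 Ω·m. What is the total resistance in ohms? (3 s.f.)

0.826 Ω

Seg 1: A = πr² = π(9.8900e-04 m)² = 3.073e-06 m²
R_1 = (1.76×10^-8)(13.9)/(3.073e-06) = 0.07961 Ω
Seg 2: A = πr² = π(1.8000e-03 m)² = 1.018e-05 m²
R_2 = (1.05×10^-7)(4.49)/(1.018e-05) = 0.04632 Ω
Seg 3: A = πr² = π(8.4500e-04 m)² = 2.243e-06 m²
R_3 = (4.63×10^-7)(3.39)/(2.243e-06) = 0.6997 Ω
R_total = R_1 + R_2 + R_3 = 0.826 Ω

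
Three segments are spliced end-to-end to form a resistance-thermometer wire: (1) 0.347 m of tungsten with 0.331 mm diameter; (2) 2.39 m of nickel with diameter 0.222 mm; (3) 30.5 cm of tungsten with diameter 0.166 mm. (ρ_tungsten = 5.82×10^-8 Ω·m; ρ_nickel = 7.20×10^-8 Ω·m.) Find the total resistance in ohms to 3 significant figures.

Seg 1: A = π(d/2)² = π(1.6550e-04 m)² = 8.605e-08 m²
R_1 = (5.82×10^-8)(0.347)/(8.605e-08) = 0.2347 Ω
Seg 2: A = π(d/2)² = π(1.1100e-04 m)² = 3.871e-08 m²
R_2 = (7.20×10^-8)(2.39)/(3.871e-08) = 4.446 Ω
Seg 3: A = π(d/2)² = π(8.3000e-05 m)² = 2.164e-08 m²
R_3 = (5.82×10^-8)(0.305)/(2.164e-08) = 0.8202 Ω
R_total = R_1 + R_2 + R_3 = 5.50 Ω

5.50 Ω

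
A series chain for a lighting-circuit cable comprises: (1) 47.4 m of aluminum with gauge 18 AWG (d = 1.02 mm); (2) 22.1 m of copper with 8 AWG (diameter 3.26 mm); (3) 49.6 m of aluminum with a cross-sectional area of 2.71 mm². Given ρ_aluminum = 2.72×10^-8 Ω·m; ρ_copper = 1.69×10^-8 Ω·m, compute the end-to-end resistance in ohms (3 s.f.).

Seg 1: A = π(1.02/2 mm)² = π(5.1000e-04 m)² = 8.171e-07 m²
R_1 = (2.72×10^-8)(47.4)/(8.171e-07) = 1.578 Ω
Seg 2: A = π(3.26/2 mm)² = π(1.6300e-03 m)² = 8.347e-06 m²
R_2 = (1.69×10^-8)(22.1)/(8.347e-06) = 0.04475 Ω
Seg 3: A = 2.71 mm² = 2.710e-06 m²
R_3 = (2.72×10^-8)(49.6)/(2.710e-06) = 0.4978 Ω
R_total = R_1 + R_2 + R_3 = 2.12 Ω

2.12 Ω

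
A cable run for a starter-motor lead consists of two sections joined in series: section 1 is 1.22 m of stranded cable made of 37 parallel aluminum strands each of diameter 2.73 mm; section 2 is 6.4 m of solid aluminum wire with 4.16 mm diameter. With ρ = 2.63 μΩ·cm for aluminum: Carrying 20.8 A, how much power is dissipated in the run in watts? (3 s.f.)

5.42 W

ρ = 2.63 μΩ·cm = 2.63×10^-8 Ω·m
Section 1: A_strand = π(1.3650e-03)² = 5.853e-06 m²; R₁ = ρL/(N·A_s) = (2.63×10^-8)(1.22)/(37×5.853e-06) = 1.481×10^-4 Ω
Section 2: A = π(d/2)² = π(2.0800e-03 m)² = 1.359e-05 m²
R₂ = (2.63×10^-8)(6.4)/(1.359e-05) = 0.01238 Ω
R = R₁ + R₂ = 0.01253 Ω
P = I²R = (20.8)² × 0.01253 = 5.42 W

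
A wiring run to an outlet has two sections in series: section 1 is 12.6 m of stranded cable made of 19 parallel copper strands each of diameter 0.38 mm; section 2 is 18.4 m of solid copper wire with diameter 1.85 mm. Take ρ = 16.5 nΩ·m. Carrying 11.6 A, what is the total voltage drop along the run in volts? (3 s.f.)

ρ = 16.5 nΩ·m = 1.65×10^-8 Ω·m
Section 1: A_strand = π(1.9000e-04)² = 1.134e-07 m²; R₁ = ρL/(N·A_s) = (1.65×10^-8)(12.6)/(19×1.134e-07) = 0.09648 Ω
Section 2: A = π(d/2)² = π(9.2500e-04 m)² = 2.688e-06 m²
R₂ = (1.65×10^-8)(18.4)/(2.688e-06) = 0.1129 Ω
R = R₁ + R₂ = 0.2094 Ω
V = IR = 11.6 × 0.2094 = 2.43 V

2.43 V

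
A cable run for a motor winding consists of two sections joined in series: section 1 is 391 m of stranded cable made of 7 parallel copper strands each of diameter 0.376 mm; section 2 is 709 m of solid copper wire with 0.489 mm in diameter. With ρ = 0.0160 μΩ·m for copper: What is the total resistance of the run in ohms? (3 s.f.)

ρ = 0.0160 μΩ·m = 1.60×10^-8 Ω·m
Section 1: A_strand = π(1.8800e-04)² = 1.110e-07 m²; R₁ = ρL/(N·A_s) = (1.60×10^-8)(391)/(7×1.110e-07) = 8.049 Ω
Section 2: A = π(d/2)² = π(2.4450e-04 m)² = 1.878e-07 m²
R₂ = (1.60×10^-8)(709)/(1.878e-07) = 60.4 Ω
R = R₁ + R₂ = 68.5 Ω

68.5 Ω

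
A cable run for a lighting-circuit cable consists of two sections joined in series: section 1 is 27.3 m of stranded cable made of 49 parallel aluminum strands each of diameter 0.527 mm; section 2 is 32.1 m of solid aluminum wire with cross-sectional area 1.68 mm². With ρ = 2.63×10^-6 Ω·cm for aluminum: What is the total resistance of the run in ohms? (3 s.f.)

ρ = 2.63×10^-6 Ω·cm = 2.63×10^-8 Ω·m
Section 1: A_strand = π(2.6350e-04)² = 2.181e-07 m²; R₁ = ρL/(N·A_s) = (2.63×10^-8)(27.3)/(49×2.181e-07) = 0.06718 Ω
Section 2: A = 1.68 mm² = 1.680e-06 m²
R₂ = (2.63×10^-8)(32.1)/(1.680e-06) = 0.5025 Ω
R = R₁ + R₂ = 0.570 Ω

0.570 Ω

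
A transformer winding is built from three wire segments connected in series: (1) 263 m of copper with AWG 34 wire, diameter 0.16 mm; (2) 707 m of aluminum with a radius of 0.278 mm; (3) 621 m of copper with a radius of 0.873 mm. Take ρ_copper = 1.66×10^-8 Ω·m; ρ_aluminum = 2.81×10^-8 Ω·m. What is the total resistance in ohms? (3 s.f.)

303 Ω

Seg 1: A = π(0.16/2 mm)² = π(8.0000e-05 m)² = 2.011e-08 m²
R_1 = (1.66×10^-8)(263)/(2.011e-08) = 217.1 Ω
Seg 2: A = πr² = π(2.7800e-04 m)² = 2.428e-07 m²
R_2 = (2.81×10^-8)(707)/(2.428e-07) = 81.83 Ω
Seg 3: A = πr² = π(8.7300e-04 m)² = 2.394e-06 m²
R_3 = (1.66×10^-8)(621)/(2.394e-06) = 4.305 Ω
R_total = R_1 + R_2 + R_3 = 303 Ω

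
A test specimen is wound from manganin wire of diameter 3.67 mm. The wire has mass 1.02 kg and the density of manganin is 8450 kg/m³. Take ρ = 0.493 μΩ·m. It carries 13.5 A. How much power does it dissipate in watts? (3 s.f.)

96.9 W

ρ = 0.493 μΩ·m = 4.93×10^-7 Ω·m
A = π(d/2)² = π(1.8350e-03 m)² = 1.0578e-05 m²
L = m/(density·A) = 1.02/(8450×1.0578e-05) = 11.41 m
R = ρL/A = (4.93×10^-7)(11.41)/(1.0578e-05) = 0.5318 Ω
P = I²R = (13.5)² × 0.5318 = 96.9 W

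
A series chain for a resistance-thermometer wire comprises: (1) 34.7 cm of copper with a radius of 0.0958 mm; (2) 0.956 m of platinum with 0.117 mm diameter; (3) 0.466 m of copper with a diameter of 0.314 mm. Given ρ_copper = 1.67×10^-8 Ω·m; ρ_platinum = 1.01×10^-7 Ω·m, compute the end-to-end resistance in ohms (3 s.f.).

9.28 Ω

Seg 1: A = πr² = π(9.5800e-05 m)² = 2.883e-08 m²
R_1 = (1.67×10^-8)(0.347)/(2.883e-08) = 0.201 Ω
Seg 2: A = π(d/2)² = π(5.8500e-05 m)² = 1.075e-08 m²
R_2 = (1.01×10^-7)(0.956)/(1.075e-08) = 8.981 Ω
Seg 3: A = π(d/2)² = π(1.5700e-04 m)² = 7.744e-08 m²
R_3 = (1.67×10^-8)(0.466)/(7.744e-08) = 0.1005 Ω
R_total = R_1 + R_2 + R_3 = 9.28 Ω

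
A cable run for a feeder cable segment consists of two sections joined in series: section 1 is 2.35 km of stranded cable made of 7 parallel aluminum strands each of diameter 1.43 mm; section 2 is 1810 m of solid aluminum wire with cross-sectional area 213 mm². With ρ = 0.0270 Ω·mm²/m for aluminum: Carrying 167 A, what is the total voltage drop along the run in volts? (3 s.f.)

ρ = 0.0270 Ω·mm²/m = 2.70×10^-8 Ω·m
Section 1: A_strand = π(7.1500e-04)² = 1.606e-06 m²; R₁ = ρL/(N·A_s) = (2.70×10^-8)(2350)/(7×1.606e-06) = 5.644 Ω
Section 2: A = 213 mm² = 2.130e-04 m²
R₂ = (2.70×10^-8)(1810)/(2.130e-04) = 0.2294 Ω
R = R₁ + R₂ = 5.873 Ω
V = IR = 167 × 5.873 = 981 V

981 V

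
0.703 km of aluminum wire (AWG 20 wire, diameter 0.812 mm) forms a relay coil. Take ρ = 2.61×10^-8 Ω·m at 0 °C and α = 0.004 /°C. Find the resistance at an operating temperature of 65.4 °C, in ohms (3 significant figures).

A = π(0.812/2 mm)² = π(4.0600e-04 m)² = 5.178e-07 m²
R₍0°C₎ = ρL/A = (2.61×10^-8)(703)/(5.178e-07) = 35.43 Ω
R = R₀(1 + αΔT) = 35.43(1 + 0.004×65.4) = 44.7 Ω

44.7 Ω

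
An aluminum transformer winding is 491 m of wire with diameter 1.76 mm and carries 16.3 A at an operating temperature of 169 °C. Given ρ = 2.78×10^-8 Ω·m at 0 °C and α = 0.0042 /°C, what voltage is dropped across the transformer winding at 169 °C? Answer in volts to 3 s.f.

156 V

A = π(d/2)² = π(8.8000e-04 m)² = 2.433e-06 m²
R₍0₎ = ρL/A = (2.78×10^-8)(491)/(2.433e-06) = 5.611 Ω
R₍169₎ = R₍0₎(1 + αΔT) = 5.611 × (1 + 0.0042×169) = 9.593 Ω
V = IR = 16.3 × 9.593 = 156 V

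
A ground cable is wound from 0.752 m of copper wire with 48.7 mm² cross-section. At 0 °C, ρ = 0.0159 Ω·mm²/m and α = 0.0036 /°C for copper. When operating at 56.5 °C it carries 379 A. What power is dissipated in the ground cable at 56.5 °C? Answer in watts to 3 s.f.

ρ = 0.0159 Ω·mm²/m = 1.59×10^-8 Ω·m
A = 48.7 mm² = 4.870e-05 m²
R₍0₎ = ρL/A = (1.59×10^-8)(0.752)/(4.870e-05) = 2.455×10^-4 Ω
R₍56.5₎ = R₍0₎(1 + αΔT) = 2.455×10^-4 × (1 + 0.0036×56.5) = 2.955×10^-4 Ω
P = I²R = (379)² × 2.955×10^-4 = 42.4 W

42.4 W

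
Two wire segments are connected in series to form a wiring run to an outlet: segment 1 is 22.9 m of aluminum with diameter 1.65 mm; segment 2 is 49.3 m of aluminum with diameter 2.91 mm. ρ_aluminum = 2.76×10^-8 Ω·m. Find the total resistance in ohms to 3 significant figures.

Segment 1: A = π(d/2)² = π(8.2500e-04 m)² = 2.138e-06 m²
R₁ = ρL/A = (2.76×10^-8)(22.9)/(2.138e-06) = 0.2956 Ω
Segment 2: A = π(d/2)² = π(1.4550e-03 m)² = 6.651e-06 m²
R₂ = (2.76×10^-8)(49.3)/(6.651e-06) = 0.2046 Ω
R = R₁ + R₂ = 0.500 Ω

0.500 Ω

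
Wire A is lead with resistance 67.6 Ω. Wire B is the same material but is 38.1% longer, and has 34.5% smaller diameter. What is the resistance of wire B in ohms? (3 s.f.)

R ∝ L/d², so R_B/R_A = (1 + 38.1/100) × (1 − 34.5/100)⁻²
= 1.381 × 2.331 = 3.219
R_B = 3.219 × 67.6 = 218 Ω

218 Ω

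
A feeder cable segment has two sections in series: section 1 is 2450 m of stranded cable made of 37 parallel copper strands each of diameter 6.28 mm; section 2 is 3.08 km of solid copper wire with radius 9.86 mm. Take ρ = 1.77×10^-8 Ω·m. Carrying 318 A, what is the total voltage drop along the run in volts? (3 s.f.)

Section 1: A_strand = π(3.1400e-03)² = 3.097e-05 m²; R₁ = ρL/(N·A_s) = (1.77×10^-8)(2450)/(37×3.097e-05) = 0.03784 Ω
Section 2: A = πr² = π(9.8600e-03 m)² = 3.054e-04 m²
R₂ = (1.77×10^-8)(3080)/(3.054e-04) = 0.1785 Ω
R = R₁ + R₂ = 0.2163 Ω
V = IR = 318 × 0.2163 = 68.8 V

68.8 V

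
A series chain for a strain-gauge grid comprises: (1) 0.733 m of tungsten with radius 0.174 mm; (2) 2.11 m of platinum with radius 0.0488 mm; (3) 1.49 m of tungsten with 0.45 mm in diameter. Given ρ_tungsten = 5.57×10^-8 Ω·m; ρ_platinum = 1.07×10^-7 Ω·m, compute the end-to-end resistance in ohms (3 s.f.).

Seg 1: A = πr² = π(1.7400e-04 m)² = 9.511e-08 m²
R_1 = (5.57×10^-8)(0.733)/(9.511e-08) = 0.4293 Ω
Seg 2: A = πr² = π(4.8800e-05 m)² = 7.482e-09 m²
R_2 = (1.07×10^-7)(2.11)/(7.482e-09) = 30.18 Ω
Seg 3: A = π(d/2)² = π(2.2500e-04 m)² = 1.590e-07 m²
R_3 = (5.57×10^-8)(1.49)/(1.590e-07) = 0.5218 Ω
R_total = R_1 + R_2 + R_3 = 31.1 Ω

31.1 Ω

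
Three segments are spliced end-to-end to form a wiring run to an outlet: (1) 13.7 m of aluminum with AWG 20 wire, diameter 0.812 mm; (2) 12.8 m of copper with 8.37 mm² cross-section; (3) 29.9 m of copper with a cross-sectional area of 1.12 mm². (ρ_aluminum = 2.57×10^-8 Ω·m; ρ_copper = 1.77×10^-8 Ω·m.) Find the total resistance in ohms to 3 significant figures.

1.18 Ω

Seg 1: A = π(0.812/2 mm)² = π(4.0600e-04 m)² = 5.178e-07 m²
R_1 = (2.57×10^-8)(13.7)/(5.178e-07) = 0.6799 Ω
Seg 2: A = 8.37 mm² = 8.370e-06 m²
R_2 = (1.77×10^-8)(12.8)/(8.370e-06) = 0.02707 Ω
Seg 3: A = 1.12 mm² = 1.120e-06 m²
R_3 = (1.77×10^-8)(29.9)/(1.120e-06) = 0.4725 Ω
R_total = R_1 + R_2 + R_3 = 1.18 Ω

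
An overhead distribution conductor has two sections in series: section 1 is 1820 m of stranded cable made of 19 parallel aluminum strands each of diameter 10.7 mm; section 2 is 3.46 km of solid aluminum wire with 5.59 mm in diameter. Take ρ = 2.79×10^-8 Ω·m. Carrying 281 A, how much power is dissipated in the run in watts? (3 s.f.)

3.13×10^5 W

Section 1: A_strand = π(5.3500e-03)² = 8.992e-05 m²; R₁ = ρL/(N·A_s) = (2.79×10^-8)(1820)/(19×8.992e-05) = 0.02972 Ω
Section 2: A = π(d/2)² = π(2.7950e-03 m)² = 2.454e-05 m²
R₂ = (2.79×10^-8)(3460)/(2.454e-05) = 3.933 Ω
R = R₁ + R₂ = 3.963 Ω
P = I²R = (281)² × 3.963 = 3.13×10^5 W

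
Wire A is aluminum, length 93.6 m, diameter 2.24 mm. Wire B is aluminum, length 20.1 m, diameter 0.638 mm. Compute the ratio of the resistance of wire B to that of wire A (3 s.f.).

2.65

R ∝ ρL/d², so R_B/R_A = (L_B/L_A) × (d_A/d_B)²
= (20.1/93.6) × (2.24/0.638)² = 2.65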